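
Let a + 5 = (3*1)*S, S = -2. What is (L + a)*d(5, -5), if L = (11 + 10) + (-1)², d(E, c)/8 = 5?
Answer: 440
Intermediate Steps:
d(E, c) = 40 (d(E, c) = 8*5 = 40)
a = -11 (a = -5 + (3*1)*(-2) = -5 + 3*(-2) = -5 - 6 = -11)
L = 22 (L = 21 + 1 = 22)
(L + a)*d(5, -5) = (22 - 11)*40 = 11*40 = 440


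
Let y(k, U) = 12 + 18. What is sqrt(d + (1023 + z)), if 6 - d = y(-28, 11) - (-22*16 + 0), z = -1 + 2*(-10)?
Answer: sqrt(626) ≈ 25.020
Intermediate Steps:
y(k, U) = 30
z = -21 (z = -1 - 20 = -21)
d = -376 (d = 6 - (30 - (-22*16 + 0)) = 6 - (30 - (-352 + 0)) = 6 - (30 - 1*(-352)) = 6 - (30 + 352) = 6 - 1*382 = 6 - 382 = -376)
sqrt(d + (1023 + z)) = sqrt(-376 + (1023 - 21)) = sqrt(-376 + 1002) = sqrt(626)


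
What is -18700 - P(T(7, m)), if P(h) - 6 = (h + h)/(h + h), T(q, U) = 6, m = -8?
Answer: -18707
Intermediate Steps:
P(h) = 7 (P(h) = 6 + (h + h)/(h + h) = 6 + (2*h)/((2*h)) = 6 + (2*h)*(1/(2*h)) = 6 + 1 = 7)
-18700 - P(T(7, m)) = -18700 - 1*7 = -18700 - 7 = -18707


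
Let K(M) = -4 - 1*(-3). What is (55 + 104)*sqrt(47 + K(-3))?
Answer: 159*sqrt(46) ≈ 1078.4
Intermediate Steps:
K(M) = -1 (K(M) = -4 + 3 = -1)
(55 + 104)*sqrt(47 + K(-3)) = (55 + 104)*sqrt(47 - 1) = 159*sqrt(46)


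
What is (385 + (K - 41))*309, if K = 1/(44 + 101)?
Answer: 15413229/145 ≈ 1.0630e+5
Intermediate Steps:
K = 1/145 ≈ 0.0068966
(385 + (K - 41))*309 = (385 + (1/145 - 41))*309 = (385 - 5944/145)*309 = (49881/145)*309 = 15413229/145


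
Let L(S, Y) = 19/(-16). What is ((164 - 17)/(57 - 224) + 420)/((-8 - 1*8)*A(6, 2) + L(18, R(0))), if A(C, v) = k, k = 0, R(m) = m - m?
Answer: -1119888/3173 ≈ -352.94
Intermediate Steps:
R(m) = 0
L(S, Y) = -19/16 (L(S, Y) = 19*(-1/16) = -19/16)
A(C, v) = 0
((164 - 17)/(57 - 224) + 420)/((-8 - 1*8)*A(6, 2) + L(18, R(0))) = ((164 - 17)/(57 - 224) + 420)/((-8 - 1*8)*0 - 19/16) = (147/(-167) + 420)/((-8 - 8)*0 - 19/16) = (147*(-1/167) + 420)/(-16*0 - 19/16) = (-147/167 + 420)/(0 - 19/16) = 69993/(167*(-19/16)) = (69993/167)*(-16/19) = -1119888/3173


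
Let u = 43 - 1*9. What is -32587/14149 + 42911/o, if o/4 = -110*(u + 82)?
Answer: -206398929/65651360 ≈ -3.1439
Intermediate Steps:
u = 34 (u = 43 - 9 = 34)
o = -51040 (o = 4*(-110*(34 + 82)) = 4*(-110*116) = 4*(-12760) = -51040)
-32587/14149 + 42911/o = -32587/14149 + 42911/(-51040) = -32587*1/14149 + 42911*(-1/51040) = -32587/14149 - 3901/4640 = -206398929/65651360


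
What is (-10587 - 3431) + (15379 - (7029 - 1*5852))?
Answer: 184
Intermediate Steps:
(-10587 - 3431) + (15379 - (7029 - 1*5852)) = -14018 + (15379 - (7029 - 5852)) = -14018 + (15379 - 1*1177) = -14018 + (15379 - 1177) = -14018 + 14202 = 184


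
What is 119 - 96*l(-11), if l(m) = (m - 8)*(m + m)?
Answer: -40009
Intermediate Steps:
l(m) = 2*m*(-8 + m) (l(m) = (-8 + m)*(2*m) = 2*m*(-8 + m))
119 - 96*l(-11) = 119 - 192*(-11)*(-8 - 11) = 119 - 192*(-11)*(-19) = 119 - 96*418 = 119 - 40128 = -40009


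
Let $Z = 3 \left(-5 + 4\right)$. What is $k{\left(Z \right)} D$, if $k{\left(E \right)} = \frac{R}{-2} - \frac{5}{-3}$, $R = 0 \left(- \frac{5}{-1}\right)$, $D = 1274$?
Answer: $\frac{6370}{3} \approx 2123.3$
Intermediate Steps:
$R = 0$ ($R = 0 \left(\left(-5\right) \left(-1\right)\right) = 0 \cdot 5 = 0$)
$Z = -3$ ($Z = 3 \left(-1\right) = -3$)
$k{\left(E \right)} = \frac{5}{3}$ ($k{\left(E \right)} = \frac{0}{-2} - \frac{5}{-3} = 0 \left(- \frac{1}{2}\right) - - \frac{5}{3} = 0 + \frac{5}{3} = \frac{5}{3}$)
$k{\left(Z \right)} D = \frac{5}{3} \cdot 1274 = \frac{6370}{3}$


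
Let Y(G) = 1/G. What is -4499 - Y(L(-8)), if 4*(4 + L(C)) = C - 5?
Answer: -130467/29 ≈ -4498.9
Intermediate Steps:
L(C) = -21/4 + C/4 (L(C) = -4 + (C - 5)/4 = -4 + (-5 + C)/4 = -4 + (-5/4 + C/4) = -21/4 + C/4)
-4499 - Y(L(-8)) = -4499 - 1/(-21/4 + (¼)*(-8)) = -4499 - 1/(-21/4 - 2) = -4499 - 1/(-29/4) = -4499 - 1*(-4/29) = -4499 + 4/29 = -130467/29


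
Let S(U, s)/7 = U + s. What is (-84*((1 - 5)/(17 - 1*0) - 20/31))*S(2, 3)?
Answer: 1364160/527 ≈ 2588.5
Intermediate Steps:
S(U, s) = 7*U + 7*s (S(U, s) = 7*(U + s) = 7*U + 7*s)
(-84*((1 - 5)/(17 - 1*0) - 20/31))*S(2, 3) = (-84*((1 - 5)/(17 - 1*0) - 20/31))*(7*2 + 7*3) = (-84*(-4/(17 + 0) - 20*1/31))*(14 + 21) = -84*(-4/17 - 20/31)*35 = -84*(-464/527)*35 = (38976/527)*35 = 1364160/527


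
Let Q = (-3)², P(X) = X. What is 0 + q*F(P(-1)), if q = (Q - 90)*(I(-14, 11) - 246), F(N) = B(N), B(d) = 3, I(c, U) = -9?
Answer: 61965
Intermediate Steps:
Q = 9
F(N) = 3
q = 20655 (q = (9 - 90)*(-9 - 246) = -81*(-255) = 20655)
0 + q*F(P(-1)) = 0 + 20655*3 = 0 + 61965 = 61965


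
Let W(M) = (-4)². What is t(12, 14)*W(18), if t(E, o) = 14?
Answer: 224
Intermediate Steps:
W(M) = 16
t(12, 14)*W(18) = 14*16 = 224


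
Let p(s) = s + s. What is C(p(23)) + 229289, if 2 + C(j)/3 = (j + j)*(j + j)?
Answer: 254675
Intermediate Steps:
p(s) = 2*s
C(j) = -6 + 12*j² (C(j) = -6 + 3*((j + j)*(j + j)) = -6 + 3*((2*j)*(2*j)) = -6 + 3*(4*j²) = -6 + 12*j²)
C(p(23)) + 229289 = (-6 + 12*(2*23)²) + 229289 = (-6 + 12*46²) + 229289 = (-6 + 12*2116) + 229289 = (-6 + 25392) + 229289 = 25386 + 229289 = 254675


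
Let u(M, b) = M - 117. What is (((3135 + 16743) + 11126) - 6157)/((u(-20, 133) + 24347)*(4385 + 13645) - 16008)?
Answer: 24847/436490292 ≈ 5.6925e-5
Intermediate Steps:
u(M, b) = -117 + M
(((3135 + 16743) + 11126) - 6157)/((u(-20, 133) + 24347)*(4385 + 13645) - 16008) = (((3135 + 16743) + 11126) - 6157)/(((-117 - 20) + 24347)*(4385 + 13645) - 16008) = ((19878 + 11126) - 6157)/((-137 + 24347)*18030 - 16008) = (31004 - 6157)/(24210*18030 - 16008) = 24847/(436506300 - 16008) = 24847/436490292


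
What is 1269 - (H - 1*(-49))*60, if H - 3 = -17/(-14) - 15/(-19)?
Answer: -262173/133 ≈ -1971.2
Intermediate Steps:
H = 1331/266 (H = 3 + (-17/(-14) - 15/(-19)) = 3 + (-17*(-1/14) - 15*(-1/19)) = 3 + (17/14 + 15/19) = 3 + 533/266 = 1331/266 ≈ 5.0038)
1269 - (H - 1*(-49))*60 = 1269 - (1331/266 - 1*(-49))*60 = 1269 - (1331/266 + 49)*60 = 1269 - 14365*60/266 = 1269 - 1*430950/133 = 1269 - 430950/133 = -262173/133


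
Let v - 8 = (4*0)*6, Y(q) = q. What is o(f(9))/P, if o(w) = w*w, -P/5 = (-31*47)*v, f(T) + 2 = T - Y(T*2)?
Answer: 121/58280 ≈ 0.0020762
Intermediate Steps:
v = 8 (v = 8 + (4*0)*6 = 8 + 0*6 = 8 + 0 = 8)
f(T) = -2 - T (f(T) = -2 + (T - T*2) = -2 + (T - 2*T) = -2 - T)
P = 58280 (P = -5*(-31*47)*8 = -(-7285)*8 = -5*(-11656) = 58280)
o(w) = w**2
o(f(9))/P = (-2 - 1*9)**2/58280 = (-2 - 9)**2*(1/58280) = (-11)**2*(1/58280) = 121*(1/58280) = 121/58280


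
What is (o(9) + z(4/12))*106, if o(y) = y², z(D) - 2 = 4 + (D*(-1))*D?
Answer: 82892/9 ≈ 9210.2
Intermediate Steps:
z(D) = 6 - D² (z(D) = 2 + (4 + (D*(-1))*D) = 2 + (4 + (-D)*D) = 2 + (4 - D²) = 6 - D²)
(o(9) + z(4/12))*106 = (9² + (6 - (4/12)²))*106 = (81 + (6 - (4*(1/12))²))*106 = (81 + (6 - (⅓)²))*106 = (81 + (6 - 1*⅑))*106 = (81 + (6 - ⅑))*106 = (81 + 53/9)*106 = (782/9)*106 = 82892/9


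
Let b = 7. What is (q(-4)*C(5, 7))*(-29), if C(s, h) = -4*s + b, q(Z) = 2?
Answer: 754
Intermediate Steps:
C(s, h) = 7 - 4*s (C(s, h) = -4*s + 7 = 7 - 4*s)
(q(-4)*C(5, 7))*(-29) = (2*(7 - 4*5))*(-29) = (2*(7 - 20))*(-29) = (2*(-13))*(-29) = -26*(-29) = 754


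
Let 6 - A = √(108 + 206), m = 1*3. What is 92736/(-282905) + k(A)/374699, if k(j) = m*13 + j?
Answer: -4962193677/15143460085 - √314/374699 ≈ -0.32773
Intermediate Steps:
m = 3
A = 6 - √314 (A = 6 - √(108 + 206) = 6 - √314 ≈ -11.720)
k(j) = 39 + j (k(j) = 3*13 + j = 39 + j)
92736/(-282905) + k(A)/374699 = 92736/(-282905) + (39 + (6 - √314))/374699 = 92736*(-1/282905) + (45 - √314)*(1/374699) = -13248/40415 + (45/374699 - √314/374699) = -4962193677/15143460085 - √314/374699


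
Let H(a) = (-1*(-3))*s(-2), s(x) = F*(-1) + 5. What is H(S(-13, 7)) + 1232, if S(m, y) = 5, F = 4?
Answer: 1235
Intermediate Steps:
s(x) = 1 (s(x) = 4*(-1) + 5 = -4 + 5 = 1)
H(a) = 3 (H(a) = -1*(-3)*1 = 3*1 = 3)
H(S(-13, 7)) + 1232 = 3 + 1232 = 1235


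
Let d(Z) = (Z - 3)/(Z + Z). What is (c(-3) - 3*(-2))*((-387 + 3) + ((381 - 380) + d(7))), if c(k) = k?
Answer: -8037/7 ≈ -1148.1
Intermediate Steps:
d(Z) = (-3 + Z)/(2*Z) (d(Z) = (-3 + Z)/((2*Z)) = (-3 + Z)*(1/(2*Z)) = (-3 + Z)/(2*Z))
(c(-3) - 3*(-2))*((-387 + 3) + ((381 - 380) + d(7))) = (-3 - 3*(-2))*((-387 + 3) + ((381 - 380) + (½)*(-3 + 7)/7)) = (-3 + 6)*(-384 + (1 + (½)*(⅐)*4)) = 3*(-384 + (1 + 2/7)) = 3*(-384 + 9/7) = 3*(-2679/7) = -8037/7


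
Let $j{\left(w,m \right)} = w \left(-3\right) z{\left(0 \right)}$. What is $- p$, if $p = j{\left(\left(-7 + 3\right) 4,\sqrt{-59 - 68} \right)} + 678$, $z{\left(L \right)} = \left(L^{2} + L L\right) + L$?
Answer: $-678$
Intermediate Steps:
$z{\left(L \right)} = L + 2 L^{2}$ ($z{\left(L \right)} = \left(L^{2} + L^{2}\right) + L = 2 L^{2} + L = L + 2 L^{2}$)
$j{\left(w,m \right)} = 0$ ($j{\left(w,m \right)} = w \left(-3\right) 0 \left(1 + 2 \cdot 0\right) = - 3 w 0 \left(1 + 0\right) = - 3 w 0 \cdot 1 = - 3 w 0 = 0$)
$p = 678$ ($p = 0 + 678 = 678$)
$- p = \left(-1\right) 678 = -678$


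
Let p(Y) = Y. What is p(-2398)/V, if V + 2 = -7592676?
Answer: 1199/3796339 ≈ 0.00031583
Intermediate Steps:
V = -7592678 (V = -2 - 7592676 = -7592678)
p(-2398)/V = -2398/(-7592678) = -2398*(-1/7592678) = 1199/3796339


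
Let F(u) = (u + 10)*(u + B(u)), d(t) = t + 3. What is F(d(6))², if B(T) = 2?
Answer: 43681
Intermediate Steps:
d(t) = 3 + t
F(u) = (2 + u)*(10 + u) (F(u) = (u + 10)*(u + 2) = (10 + u)*(2 + u) = (2 + u)*(10 + u))
F(d(6))² = (20 + (3 + 6)² + 12*(3 + 6))² = (20 + 9² + 12*9)² = (20 + 81 + 108)² = 209² = 43681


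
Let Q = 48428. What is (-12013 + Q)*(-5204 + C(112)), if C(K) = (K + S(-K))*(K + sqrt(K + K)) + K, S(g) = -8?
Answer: 238736740 + 15148640*sqrt(14) ≈ 2.9542e+8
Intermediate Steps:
C(K) = K + (-8 + K)*(K + sqrt(2)*sqrt(K)) (C(K) = (K - 8)*(K + sqrt(K + K)) + K = (-8 + K)*(K + sqrt(2*K)) + K = (-8 + K)*(K + sqrt(2)*sqrt(K)) + K = K + (-8 + K)*(K + sqrt(2)*sqrt(K)))
(-12013 + Q)*(-5204 + C(112)) = (-12013 + 48428)*(-5204 + (112**2 - 7*112 + sqrt(2)*112**(3/2) - 8*sqrt(2)*sqrt(112))) = 36415*(-5204 + (12544 - 784 + sqrt(2)*(448*sqrt(7)) - 8*sqrt(2)*4*sqrt(7))) = 36415*(-5204 + (12544 - 784 + 448*sqrt(14) - 32*sqrt(14))) = 36415*(-5204 + (11760 + 416*sqrt(14))) = 36415*(6556 + 416*sqrt(14)) = 238736740 + 15148640*sqrt(14)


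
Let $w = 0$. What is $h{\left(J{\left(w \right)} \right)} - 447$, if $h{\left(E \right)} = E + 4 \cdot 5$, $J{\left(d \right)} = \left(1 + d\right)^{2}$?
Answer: $-426$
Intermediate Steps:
$h{\left(E \right)} = 20 + E$ ($h{\left(E \right)} = E + 20 = 20 + E$)
$h{\left(J{\left(w \right)} \right)} - 447 = \left(20 + \left(1 + 0\right)^{2}\right) - 447 = \left(20 + 1^{2}\right) - 447 = \left(20 + 1\right) - 447 = 21 - 447 = -426$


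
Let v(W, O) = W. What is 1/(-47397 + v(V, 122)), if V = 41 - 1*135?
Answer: -1/47491 ≈ -2.1057e-5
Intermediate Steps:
V = -94 (V = 41 - 135 = -94)
1/(-47397 + v(V, 122)) = 1/(-47397 - 94) = 1/(-47491) = -1/47491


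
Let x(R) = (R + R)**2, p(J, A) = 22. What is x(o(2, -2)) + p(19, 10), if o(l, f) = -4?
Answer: 86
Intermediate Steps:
x(R) = 4*R**2 (x(R) = (2*R)**2 = 4*R**2)
x(o(2, -2)) + p(19, 10) = 4*(-4)**2 + 22 = 4*16 + 22 = 64 + 22 = 86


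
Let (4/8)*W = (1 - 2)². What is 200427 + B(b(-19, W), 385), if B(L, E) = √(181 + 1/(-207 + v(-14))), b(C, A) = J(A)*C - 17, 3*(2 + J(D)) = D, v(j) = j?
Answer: 200427 + 200*√221/221 ≈ 2.0044e+5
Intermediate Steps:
W = 2 (W = 2*(1 - 2)² = 2*(-1)² = 2*1 = 2)
J(D) = -2 + D/3
b(C, A) = -17 + C*(-2 + A/3) (b(C, A) = (-2 + A/3)*C - 17 = C*(-2 + A/3) - 17 = -17 + C*(-2 + A/3))
B(L, E) = 200*√221/221 (B(L, E) = √(181 + 1/(-207 - 14)) = √(181 + 1/(-221)) = √(181 - 1/221) = √(40000/221) = 200*√221/221)
200427 + B(b(-19, W), 385) = 200427 + 200*√221/221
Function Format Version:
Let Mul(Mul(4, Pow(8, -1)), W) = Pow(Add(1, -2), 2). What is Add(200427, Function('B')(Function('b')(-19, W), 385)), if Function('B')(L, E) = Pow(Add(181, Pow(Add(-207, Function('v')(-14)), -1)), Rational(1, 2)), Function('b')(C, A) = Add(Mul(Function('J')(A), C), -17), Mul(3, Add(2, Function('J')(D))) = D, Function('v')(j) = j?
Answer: Add(200427, Mul(Rational(200, 221), Pow(221, Rational(1, 2)))) ≈ 2.0044e+5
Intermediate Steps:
W = 2 (W = Mul(2, Pow(Add(1, -2), 2)) = Mul(2, Pow(-1, 2)) = Mul(2, 1) = 2)
Function('J')(D) = Add(-2, Mul(Rational(1, 3), D))
Function('b')(C, A) = Add(-17, Mul(C, Add(-2, Mul(Rational(1, 3), A)))) (Function('b')(C, A) = Add(Mul(Add(-2, Mul(Rational(1, 3), A)), C), -17) = Add(Mul(C, Add(-2, Mul(Rational(1, 3), A))), -17) = Add(-17, Mul(C, Add(-2, Mul(Rational(1, 3), A)))))
Function('B')(L, E) = Mul(Rational(200, 221), Pow(221, Rational(1, 2))) (Function('B')(L, E) = Pow(Add(181, Pow(Add(-207, -14), -1)), Rational(1, 2)) = Pow(Add(181, Pow(-221, -1)), Rational(1, 2)) = Pow(Add(181, Rational(-1, 221)), Rational(1, 2)) = Pow(Rational(40000, 221), Rational(1, 2)) = Mul(Rational(200, 221), Pow(221, Rational(1, 2))))
Add(200427, Function('B')(Function('b')(-19, W), 385)) = Add(200427, Mul(Rational(200, 221), Pow(221, Rational(1, 2))))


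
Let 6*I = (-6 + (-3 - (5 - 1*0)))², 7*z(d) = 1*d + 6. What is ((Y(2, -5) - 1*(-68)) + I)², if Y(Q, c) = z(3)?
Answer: 4583881/441 ≈ 10394.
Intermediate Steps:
z(d) = 6/7 + d/7 (z(d) = (1*d + 6)/7 = (d + 6)/7 = (6 + d)/7 = 6/7 + d/7)
Y(Q, c) = 9/7 (Y(Q, c) = 6/7 + (⅐)*3 = 6/7 + 3/7 = 9/7)
I = 98/3 (I = (-6 + (-3 - (5 - 1*0)))²/6 = (-6 + (-3 - (5 + 0)))²/6 = (-6 + (-3 - 1*5))²/6 = (-6 + (-3 - 5))²/6 = (-6 - 8)²/6 = (⅙)*(-14)² = (⅙)*196 = 98/3 ≈ 32.667)
((Y(2, -5) - 1*(-68)) + I)² = ((9/7 - 1*(-68)) + 98/3)² = ((9/7 + 68) + 98/3)² = (485/7 + 98/3)² = (2141/21)² = 4583881/441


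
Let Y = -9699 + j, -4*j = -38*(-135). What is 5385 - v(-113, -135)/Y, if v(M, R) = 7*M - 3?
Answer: 118269167/21963 ≈ 5384.9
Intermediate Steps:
j = -2565/2 (j = -(-19)*(-135)/2 = -¼*5130 = -2565/2 ≈ -1282.5)
v(M, R) = -3 + 7*M
Y = -21963/2 (Y = -9699 - 2565/2 = -21963/2 ≈ -10982.)
5385 - v(-113, -135)/Y = 5385 - (-3 + 7*(-113))/(-21963/2) = 5385 - (-3 - 791)*(-2)/21963 = 5385 - (-794)*(-2)/21963 = 5385 - 1*1588/21963 = 5385 - 1588/21963 = 118269167/21963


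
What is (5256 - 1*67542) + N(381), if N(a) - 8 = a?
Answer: -61897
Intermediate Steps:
N(a) = 8 + a
(5256 - 1*67542) + N(381) = (5256 - 1*67542) + (8 + 381) = (5256 - 67542) + 389 = -62286 + 389 = -61897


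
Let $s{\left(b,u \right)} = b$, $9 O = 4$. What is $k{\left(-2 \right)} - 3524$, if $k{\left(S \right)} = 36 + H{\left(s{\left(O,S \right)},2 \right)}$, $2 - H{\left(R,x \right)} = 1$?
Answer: $-3487$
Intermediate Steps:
$O = \frac{4}{9}$ ($O = \frac{1}{9} \cdot 4 = \frac{4}{9} \approx 0.44444$)
$H{\left(R,x \right)} = 1$ ($H{\left(R,x \right)} = 2 - 1 = 1$)
$k{\left(S \right)} = 37$ ($k{\left(S \right)} = 36 + 1 = 37$)
$k{\left(-2 \right)} - 3524 = 37 - 3524 = -3487$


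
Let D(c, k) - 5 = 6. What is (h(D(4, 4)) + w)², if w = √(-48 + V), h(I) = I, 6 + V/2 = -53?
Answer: (11 + I*√166)² ≈ -45.0 + 283.45*I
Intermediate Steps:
V = -118 (V = -12 + 2*(-53) = -12 - 106 = -118)
D(c, k) = 11 (D(c, k) = 5 + 6 = 11)
w = I*√166 (w = √(-48 - 118) = √(-166) = I*√166 ≈ 12.884*I)
(h(D(4, 4)) + w)² = (11 + I*√166)²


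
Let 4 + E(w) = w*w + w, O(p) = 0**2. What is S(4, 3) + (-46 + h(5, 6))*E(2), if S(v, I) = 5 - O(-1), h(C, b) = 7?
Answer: -73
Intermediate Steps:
O(p) = 0
E(w) = -4 + w + w**2 (E(w) = -4 + (w*w + w) = -4 + (w**2 + w) = -4 + (w + w**2) = -4 + w + w**2)
S(v, I) = 5 (S(v, I) = 5 - 1*0 = 5 + 0 = 5)
S(4, 3) + (-46 + h(5, 6))*E(2) = 5 + (-46 + 7)*(-4 + 2 + 2**2) = 5 - 39*(-4 + 2 + 4) = 5 - 39*2 = 5 - 78 = -73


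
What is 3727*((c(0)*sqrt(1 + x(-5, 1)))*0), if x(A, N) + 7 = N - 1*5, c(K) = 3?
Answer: 0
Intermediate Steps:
x(A, N) = -12 + N (x(A, N) = -7 + (N - 1*5) = -7 + (N - 5) = -7 + (-5 + N) = -12 + N)
3727*((c(0)*sqrt(1 + x(-5, 1)))*0) = 3727*((3*sqrt(1 + (-12 + 1)))*0) = 3727*((3*sqrt(1 - 11))*0) = 3727*((3*sqrt(-10))*0) = 3727*((3*(I*sqrt(10)))*0) = 3727*((3*I*sqrt(10))*0) = 3727*0 = 0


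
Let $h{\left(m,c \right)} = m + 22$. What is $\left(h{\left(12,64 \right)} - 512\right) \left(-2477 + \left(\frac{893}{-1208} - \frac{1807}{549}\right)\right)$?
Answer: $\frac{393250527583}{331596} \approx 1.1859 \cdot 10^{6}$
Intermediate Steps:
$h{\left(m,c \right)} = 22 + m$
$\left(h{\left(12,64 \right)} - 512\right) \left(-2477 + \left(\frac{893}{-1208} - \frac{1807}{549}\right)\right) = \left(\left(22 + 12\right) - 512\right) \left(-2477 + \left(\frac{893}{-1208} - \frac{1807}{549}\right)\right) = \left(34 - 512\right) \left(-2477 + \left(893 \left(- \frac{1}{1208}\right) - \frac{1807}{549}\right)\right) = - 478 \left(-2477 - \frac{2673113}{663192}\right) = \left(-478\right) \left(- \frac{1645399697}{663192}\right) = \frac{393250527583}{331596}$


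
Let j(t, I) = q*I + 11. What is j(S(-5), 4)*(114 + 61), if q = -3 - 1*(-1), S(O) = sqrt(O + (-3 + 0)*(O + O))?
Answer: 525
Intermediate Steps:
S(O) = sqrt(5)*sqrt(-O) (S(O) = sqrt(O - 6*O) = sqrt(-5*O) = sqrt(5)*sqrt(-O))
q = -2 (q = -3 + 1 = -2)
j(t, I) = 11 - 2*I (j(t, I) = -2*I + 11 = 11 - 2*I)
j(S(-5), 4)*(114 + 61) = (11 - 2*4)*(114 + 61) = (11 - 8)*175 = 3*175 = 525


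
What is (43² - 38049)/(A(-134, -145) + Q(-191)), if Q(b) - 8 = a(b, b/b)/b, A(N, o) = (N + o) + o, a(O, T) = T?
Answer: 6914200/79457 ≈ 87.018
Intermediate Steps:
A(N, o) = N + 2*o
Q(b) = 8 + 1/b (Q(b) = 8 + (b/b)/b = 8 + 1/b)
(43² - 38049)/(A(-134, -145) + Q(-191)) = (43² - 38049)/((-134 + 2*(-145)) + (8 + 1/(-191))) = (1849 - 38049)/((-134 - 290) + (8 - 1/191)) = -36200/(-424 + 1527/191) = -36200/(-79457/191) = -36200*(-191/79457) = 6914200/79457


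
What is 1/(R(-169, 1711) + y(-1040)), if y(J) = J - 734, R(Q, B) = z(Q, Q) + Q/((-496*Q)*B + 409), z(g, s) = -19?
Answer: -143423273/257157928658 ≈ -0.00055772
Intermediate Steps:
R(Q, B) = -19 + Q/(409 - 496*B*Q) (R(Q, B) = -19 + Q/((-496*Q)*B + 409) = -19 + Q/(-496*B*Q + 409) = -19 + Q/(409 - 496*B*Q))
y(J) = -734 + J
1/(R(-169, 1711) + y(-1040)) = 1/((7771 - 1*(-169) - 9424*1711*(-169))/(-409 + 496*1711*(-169)) + (-734 - 1040)) = 1/((7771 + 169 + 2725034416)/(-409 - 143422864) - 1774) = 1/(2725042356/(-143423273) - 1774) = 1/(-1/143423273*2725042356 - 1774) = 1/(-2725042356/143423273 - 1774) = 1/(-257157928658/143423273) = -143423273/257157928658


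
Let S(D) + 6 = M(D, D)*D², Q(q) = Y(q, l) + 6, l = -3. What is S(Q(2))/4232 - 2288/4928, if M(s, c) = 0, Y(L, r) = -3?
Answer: -3449/7406 ≈ -0.46570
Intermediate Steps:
Q(q) = 3 (Q(q) = -3 + 6 = 3)
S(D) = -6 (S(D) = -6 + 0*D² = -6 + 0 = -6)
S(Q(2))/4232 - 2288/4928 = -6/4232 - 2288/4928 = -6*1/4232 - 2288*1/4928 = -3/2116 - 13/28 = -3449/7406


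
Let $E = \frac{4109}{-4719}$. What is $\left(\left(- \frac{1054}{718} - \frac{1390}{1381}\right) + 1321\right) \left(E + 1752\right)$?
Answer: $\frac{5401878966620698}{2339581101} \approx 2.3089 \cdot 10^{6}$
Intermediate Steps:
$E = - \frac{4109}{4719}$ ($E = 4109 \left(- \frac{1}{4719}\right) = - \frac{4109}{4719} \approx -0.87074$)
$\left(\left(- \frac{1054}{718} - \frac{1390}{1381}\right) + 1321\right) \left(E + 1752\right) = \left(\left(- \frac{1054}{718} - \frac{1390}{1381}\right) + 1321\right) \left(- \frac{4109}{4719} + 1752\right) = \left(\left(\left(-1054\right) \frac{1}{718} - \frac{1390}{1381}\right) + 1321\right) \frac{8263579}{4719} = \left(\left(- \frac{527}{359} - \frac{1390}{1381}\right) + 1321\right) \frac{8263579}{4719} = \left(- \frac{1226797}{495779} + 1321\right) \frac{8263579}{4719} = \frac{653697262}{495779} \cdot \frac{8263579}{4719} = \frac{5401878966620698}{2339581101}$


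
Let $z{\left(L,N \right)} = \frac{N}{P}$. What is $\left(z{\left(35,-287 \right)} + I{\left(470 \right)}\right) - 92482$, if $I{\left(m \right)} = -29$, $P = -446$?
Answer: $- \frac{41259619}{446} \approx -92510.0$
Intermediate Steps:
$z{\left(L,N \right)} = - \frac{N}{446}$ ($z{\left(L,N \right)} = \frac{N}{-446} = N \left(- \frac{1}{446}\right) = - \frac{N}{446}$)
$\left(z{\left(35,-287 \right)} + I{\left(470 \right)}\right) - 92482 = \left(\left(- \frac{1}{446}\right) \left(-287\right) - 29\right) - 92482 = \left(\frac{287}{446} - 29\right) - 92482 = - \frac{12647}{446} - 92482 = - \frac{41259619}{446}$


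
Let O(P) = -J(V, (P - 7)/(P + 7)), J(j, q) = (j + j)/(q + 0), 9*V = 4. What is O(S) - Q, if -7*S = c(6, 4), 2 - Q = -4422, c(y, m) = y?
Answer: -2189536/495 ≈ -4423.3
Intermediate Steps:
V = 4/9 (V = (1/9)*4 = 4/9 ≈ 0.44444)
Q = 4424 (Q = 2 - 1*(-4422) = 2 + 4422 = 4424)
S = -6/7 (S = -1/7*6 = -6/7 ≈ -0.85714)
J(j, q) = 2*j/q (J(j, q) = (2*j)/q = 2*j/q)
O(P) = -8*(7 + P)/(9*(-7 + P)) (O(P) = -2*4/(9*((P - 7)/(P + 7))) = -2*4/(9*((-7 + P)/(7 + P))) = -2*4*(7 + P)/(-7 + P)/9 = -8*(7 + P)/(9*(-7 + P)))
O(S) - Q = 8*(-7 - 1*(-6/7))/(9*(-7 - 6/7)) - 1*4424 = 8*(-7 + 6/7)/(9*(-55/7)) - 4424 = (8/9)*(-7/55)*(-43/7) - 4424 = 344/495 - 4424 = -2189536/495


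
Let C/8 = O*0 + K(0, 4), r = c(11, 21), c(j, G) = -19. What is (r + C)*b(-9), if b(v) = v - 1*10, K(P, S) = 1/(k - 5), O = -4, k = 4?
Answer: 513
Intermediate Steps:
K(P, S) = -1 (K(P, S) = 1/(4 - 5) = 1/(-1) = -1)
b(v) = -10 + v (b(v) = v - 10 = -10 + v)
r = -19
C = -8 (C = 8*(-4*0 - 1) = 8*(0 - 1) = 8*(-1) = -8)
(r + C)*b(-9) = (-19 - 8)*(-10 - 9) = -27*(-19) = 513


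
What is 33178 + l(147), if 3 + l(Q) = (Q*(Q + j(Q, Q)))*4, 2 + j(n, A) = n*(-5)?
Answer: -313745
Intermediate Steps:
j(n, A) = -2 - 5*n (j(n, A) = -2 + n*(-5) = -2 - 5*n)
l(Q) = -3 + 4*Q*(-2 - 4*Q) (l(Q) = -3 + (Q*(Q + (-2 - 5*Q)))*4 = -3 + (Q*(-2 - 4*Q))*4 = -3 + 4*Q*(-2 - 4*Q))
33178 + l(147) = 33178 + (-3 - 16*147² - 8*147) = 33178 + (-3 - 16*21609 - 1176) = 33178 + (-3 - 345744 - 1176) = 33178 - 346923 = -313745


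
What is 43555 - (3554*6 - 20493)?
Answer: 42724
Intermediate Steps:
43555 - (3554*6 - 20493) = 43555 - (21324 - 20493) = 43555 - 1*831 = 43555 - 831 = 42724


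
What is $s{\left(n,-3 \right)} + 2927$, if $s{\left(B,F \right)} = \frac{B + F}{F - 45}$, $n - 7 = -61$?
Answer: $\frac{46851}{16} \approx 2928.2$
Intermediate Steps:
$n = -54$ ($n = 7 - 61 = -54$)
$s{\left(B,F \right)} = \frac{B + F}{-45 + F}$
$s{\left(n,-3 \right)} + 2927 = \frac{-54 - 3}{-45 - 3} + 2927 = \frac{1}{-48} \left(-57\right) + 2927 = \left(- \frac{1}{48}\right) \left(-57\right) + 2927 = \frac{19}{16} + 2927 = \frac{46851}{16}$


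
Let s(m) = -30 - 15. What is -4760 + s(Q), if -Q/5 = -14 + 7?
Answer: -4805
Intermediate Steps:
Q = 35 (Q = -5*(-14 + 7) = -5*(-7) = 35)
s(m) = -45
-4760 + s(Q) = -4760 - 45 = -4805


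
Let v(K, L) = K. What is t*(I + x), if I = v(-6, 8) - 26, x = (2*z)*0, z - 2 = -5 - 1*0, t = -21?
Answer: 672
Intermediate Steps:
z = -3 (z = 2 + (-5 - 1*0) = 2 + (-5 + 0) = 2 - 5 = -3)
x = 0 (x = (2*(-3))*0 = -6*0 = 0)
I = -32 (I = -6 - 26 = -32)
t*(I + x) = -21*(-32 + 0) = -21*(-32) = 672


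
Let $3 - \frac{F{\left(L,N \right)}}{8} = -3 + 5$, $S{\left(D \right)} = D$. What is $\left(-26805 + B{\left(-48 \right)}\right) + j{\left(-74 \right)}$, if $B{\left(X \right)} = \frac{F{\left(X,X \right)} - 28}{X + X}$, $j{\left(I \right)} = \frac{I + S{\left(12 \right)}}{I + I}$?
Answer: $- \frac{23802283}{888} \approx -26804.0$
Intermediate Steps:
$j{\left(I \right)} = \frac{12 + I}{2 I}$ ($j{\left(I \right)} = \frac{I + 12}{I + I} = \frac{12 + I}{2 I}$)
$F{\left(L,N \right)} = 8$ ($F{\left(L,N \right)} = 24 - 8 \left(-3 + 5\right) = 24 - 16 = 8$)
$B{\left(X \right)} = - \frac{10}{X}$ ($B{\left(X \right)} = \frac{8 - 28}{X + X} = - \frac{20}{2 X} = - 20 \frac{1}{2 X} = - \frac{10}{X}$)
$\left(-26805 + B{\left(-48 \right)}\right) + j{\left(-74 \right)} = \left(-26805 - \frac{10}{-48}\right) + \frac{12 - 74}{2 \left(-74\right)} = \left(-26805 - - \frac{5}{24}\right) + \frac{1}{2} \left(- \frac{1}{74}\right) \left(-62\right) = \left(-26805 + \frac{5}{24}\right) + \frac{31}{74} = - \frac{643315}{24} + \frac{31}{74} = - \frac{23802283}{888}$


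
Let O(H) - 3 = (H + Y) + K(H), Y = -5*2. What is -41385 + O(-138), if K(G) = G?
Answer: -41668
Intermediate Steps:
Y = -10
O(H) = -7 + 2*H (O(H) = 3 + ((H - 10) + H) = 3 + ((-10 + H) + H) = 3 + (-10 + 2*H) = -7 + 2*H)
-41385 + O(-138) = -41385 + (-7 + 2*(-138)) = -41385 + (-7 - 276) = -41385 - 283 = -41668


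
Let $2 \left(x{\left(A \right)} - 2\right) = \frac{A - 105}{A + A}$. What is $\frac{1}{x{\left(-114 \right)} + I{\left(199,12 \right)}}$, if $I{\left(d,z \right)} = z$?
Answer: $\frac{152}{2201} \approx 0.069059$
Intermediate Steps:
$x{\left(A \right)} = 2 + \frac{-105 + A}{4 A}$ ($x{\left(A \right)} = 2 + \frac{\left(A - 105\right) \frac{1}{A + A}}{2} = 2 + \frac{\left(-105 + A\right) \frac{1}{2 A}}{2} = 2 + \frac{\frac{1}{2} \frac{1}{A} \left(-105 + A\right)}{2} = 2 + \frac{-105 + A}{4 A}$)
$\frac{1}{x{\left(-114 \right)} + I{\left(199,12 \right)}} = \frac{1}{\frac{3 \left(-35 + 3 \left(-114\right)\right)}{4 \left(-114\right)} + 12} = \frac{1}{\frac{3}{4} \left(- \frac{1}{114}\right) \left(-35 - 342\right) + 12} = \frac{1}{\frac{3}{4} \left(- \frac{1}{114}\right) \left(-377\right) + 12} = \frac{1}{\frac{377}{152} + 12} = \frac{1}{\frac{2201}{152}} = \frac{152}{2201}$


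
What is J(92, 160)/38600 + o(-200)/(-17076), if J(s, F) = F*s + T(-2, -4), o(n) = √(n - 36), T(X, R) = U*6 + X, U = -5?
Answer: 1836/4825 - I*√59/8538 ≈ 0.38052 - 0.00089964*I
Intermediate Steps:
T(X, R) = -30 + X (T(X, R) = -5*6 + X = -30 + X)
o(n) = √(-36 + n)
J(s, F) = -32 + F*s (J(s, F) = F*s + (-30 - 2) = F*s - 32 = -32 + F*s)
J(92, 160)/38600 + o(-200)/(-17076) = (-32 + 160*92)/38600 + √(-36 - 200)/(-17076) = (-32 + 14720)*(1/38600) + √(-236)*(-1/17076) = 14688*(1/38600) + (2*I*√59)*(-1/17076) = 1836/4825 - I*√59/8538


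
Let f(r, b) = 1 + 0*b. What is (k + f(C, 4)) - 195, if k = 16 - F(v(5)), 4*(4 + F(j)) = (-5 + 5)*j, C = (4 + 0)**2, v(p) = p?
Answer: -174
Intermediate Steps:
C = 16 (C = 4**2 = 16)
F(j) = -4 (F(j) = -4 + ((-5 + 5)*j)/4 = -4 + (0*j)/4 = -4 + (1/4)*0 = -4 + 0 = -4)
k = 20 (k = 16 - 1*(-4) = 16 + 4 = 20)
f(r, b) = 1 (f(r, b) = 1 + 0 = 1)
(k + f(C, 4)) - 195 = (20 + 1) - 195 = 21 - 195 = -174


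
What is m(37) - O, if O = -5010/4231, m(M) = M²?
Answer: 5797249/4231 ≈ 1370.2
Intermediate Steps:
O = -5010/4231 (O = -5010*1/4231 = -5010/4231 ≈ -1.1841)
m(37) - O = 37² - 1*(-5010/4231) = 1369 + 5010/4231 = 5797249/4231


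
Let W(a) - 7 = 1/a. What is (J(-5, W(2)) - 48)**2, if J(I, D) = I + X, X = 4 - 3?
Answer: 2704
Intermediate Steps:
W(a) = 7 + 1/a
X = 1
J(I, D) = 1 + I (J(I, D) = I + 1 = 1 + I)
(J(-5, W(2)) - 48)**2 = ((1 - 5) - 48)**2 = (-4 - 48)**2 = (-52)**2 = 2704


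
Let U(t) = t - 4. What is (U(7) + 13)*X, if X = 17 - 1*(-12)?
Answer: 464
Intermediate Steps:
U(t) = -4 + t
X = 29 (X = 17 + 12 = 29)
(U(7) + 13)*X = ((-4 + 7) + 13)*29 = (3 + 13)*29 = 16*29 = 464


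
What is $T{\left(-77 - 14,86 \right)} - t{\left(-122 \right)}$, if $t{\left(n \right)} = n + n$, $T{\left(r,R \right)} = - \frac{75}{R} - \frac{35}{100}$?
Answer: $\frac{208789}{860} \approx 242.78$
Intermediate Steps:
$T{\left(r,R \right)} = - \frac{7}{20} - \frac{75}{R}$ ($T{\left(r,R \right)} = - \frac{75}{R} - \frac{7}{20} = - \frac{7}{20} - \frac{75}{R}$)
$t{\left(n \right)} = 2 n$
$T{\left(-77 - 14,86 \right)} - t{\left(-122 \right)} = \left(- \frac{7}{20} - \frac{75}{86}\right) - 2 \left(-122\right) = \left(- \frac{7}{20} - \frac{75}{86}\right) - -244 = \left(- \frac{7}{20} - \frac{75}{86}\right) + 244 = - \frac{1051}{860} + 244 = \frac{208789}{860}$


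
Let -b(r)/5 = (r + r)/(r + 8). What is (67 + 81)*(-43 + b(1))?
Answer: -58756/9 ≈ -6528.4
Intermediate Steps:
b(r) = -10*r/(8 + r) (b(r) = -5*(r + r)/(r + 8) = -5*2*r/(8 + r) = -10*r/(8 + r))
(67 + 81)*(-43 + b(1)) = (67 + 81)*(-43 - 10*1/(8 + 1)) = 148*(-43 - 10*1/9) = 148*(-43 - 10*1*1/9) = 148*(-43 - 10/9) = 148*(-397/9) = -58756/9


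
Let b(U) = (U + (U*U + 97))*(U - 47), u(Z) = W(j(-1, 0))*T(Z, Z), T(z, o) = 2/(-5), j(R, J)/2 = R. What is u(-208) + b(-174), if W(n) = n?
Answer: -33369891/5 ≈ -6.6740e+6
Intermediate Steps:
j(R, J) = 2*R
T(z, o) = -⅖ (T(z, o) = 2*(-⅕) = -⅖)
u(Z) = ⅘ (u(Z) = (2*(-1))*(-⅖) = -2*(-⅖) = ⅘)
b(U) = (-47 + U)*(97 + U + U²) (b(U) = (U + (U² + 97))*(-47 + U) = (U + (97 + U²))*(-47 + U) = (97 + U + U²)*(-47 + U) = (-47 + U)*(97 + U + U²))
u(-208) + b(-174) = ⅘ + (-4559 + (-174)³ - 46*(-174)² + 50*(-174)) = ⅘ + (-4559 - 5268024 - 46*30276 - 8700) = ⅘ + (-4559 - 5268024 - 1392696 - 8700) = ⅘ - 6673979 = -33369891/5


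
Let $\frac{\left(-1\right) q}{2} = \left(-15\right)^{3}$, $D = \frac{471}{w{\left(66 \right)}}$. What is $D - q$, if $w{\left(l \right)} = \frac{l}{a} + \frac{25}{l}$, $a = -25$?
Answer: $- \frac{25961400}{3731} \approx -6958.3$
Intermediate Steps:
$w{\left(l \right)} = \frac{25}{l} - \frac{l}{25}$ ($w{\left(l \right)} = \frac{l}{-25} + \frac{25}{l} = l \left(- \frac{1}{25}\right) + \frac{25}{l} = - \frac{l}{25} + \frac{25}{l} = \frac{25}{l} - \frac{l}{25}$)
$D = - \frac{777150}{3731}$ ($D = \frac{471}{\frac{25}{66} - \frac{66}{25}} = \frac{471}{- \frac{3731}{1650}} = 471 \left(- \frac{1650}{3731}\right) = - \frac{777150}{3731} \approx -208.3$)
$q = 6750$ ($q = - 2 \left(-15\right)^{3} = \left(-2\right) \left(-3375\right) = 6750$)
$D - q = - \frac{777150}{3731} - 6750 = - \frac{25961400}{3731}$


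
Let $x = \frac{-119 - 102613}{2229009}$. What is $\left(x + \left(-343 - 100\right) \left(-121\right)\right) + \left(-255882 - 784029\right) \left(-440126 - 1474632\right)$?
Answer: $\frac{1479451197918609179}{743003} \approx 1.9912 \cdot 10^{12}$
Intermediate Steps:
$x = - \frac{34244}{743003}$ ($x = \left(-119 - 102613\right) \frac{1}{2229009} = \left(-102732\right) \frac{1}{2229009} = - \frac{34244}{743003} \approx -0.046089$)
$\left(x + \left(-343 - 100\right) \left(-121\right)\right) + \left(-255882 - 784029\right) \left(-440126 - 1474632\right) = \left(- \frac{34244}{743003} + \left(-343 - 100\right) \left(-121\right)\right) + \left(-255882 - 784029\right) \left(-440126 - 1474632\right) = \left(- \frac{34244}{743003} - -53603\right) - -1991177906538 = \left(- \frac{34244}{743003} + 53603\right) + 1991177906538 = \frac{39827155565}{743003} + 1991177906538 = \frac{1479451197918609179}{743003}$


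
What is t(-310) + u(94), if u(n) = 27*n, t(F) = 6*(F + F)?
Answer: -1182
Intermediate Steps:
t(F) = 12*F (t(F) = 6*(2*F) = 12*F)
t(-310) + u(94) = 12*(-310) + 27*94 = -3720 + 2538 = -1182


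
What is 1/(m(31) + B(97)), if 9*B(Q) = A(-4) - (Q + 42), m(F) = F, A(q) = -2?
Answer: 3/46 ≈ 0.065217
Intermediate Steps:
B(Q) = -44/9 - Q/9 (B(Q) = (-2 - (Q + 42))/9 = (-2 - (42 + Q))/9 = (-2 + (-42 - Q))/9 = (-44 - Q)/9 = -44/9 - Q/9)
1/(m(31) + B(97)) = 1/(31 + (-44/9 - ⅑*97)) = 1/(31 + (-44/9 - 97/9)) = 1/(31 - 47/3) = 1/(46/3) = 3/46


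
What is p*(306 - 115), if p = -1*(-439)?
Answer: 83849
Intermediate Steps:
p = 439
p*(306 - 115) = 439*(306 - 115) = 439*191 = 83849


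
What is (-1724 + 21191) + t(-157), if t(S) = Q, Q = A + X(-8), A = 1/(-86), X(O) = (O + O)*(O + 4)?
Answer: 1679665/86 ≈ 19531.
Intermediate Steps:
X(O) = 2*O*(4 + O) (X(O) = (2*O)*(4 + O) = 2*O*(4 + O))
A = -1/86 ≈ -0.011628
Q = 5503/86 (Q = -1/86 + 2*(-8)*(4 - 8) = -1/86 + 2*(-8)*(-4) = -1/86 + 64 = 5503/86 ≈ 63.988)
t(S) = 5503/86
(-1724 + 21191) + t(-157) = (-1724 + 21191) + 5503/86 = 19467 + 5503/86 = 1679665/86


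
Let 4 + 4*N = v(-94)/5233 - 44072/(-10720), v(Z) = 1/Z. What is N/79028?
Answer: 36646029/104182403766080 ≈ 3.5175e-7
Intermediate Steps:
N = 36646029/1318297360 (N = -1 + (1/(-94*5233) - 44072/(-10720))/4 = -1 + (-1/94*1/5233 - 44072*(-1/10720))/4 = -1 + (-1/491902 + 5509/1340)/4 = -1 + (¼)*(1354943389/329574340) = -1 + 1354943389/1318297360 = 36646029/1318297360 ≈ 0.027798)
N/79028 = (36646029/1318297360)/79028 = (36646029/1318297360)*(1/79028) = 36646029/104182403766080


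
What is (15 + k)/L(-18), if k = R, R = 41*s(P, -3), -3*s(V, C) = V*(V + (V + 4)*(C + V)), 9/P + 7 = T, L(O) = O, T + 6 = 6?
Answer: 12119/1029 ≈ 11.777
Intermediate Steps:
T = 0 (T = -6 + 6 = 0)
P = -9/7 (P = 9/(-7 + 0) = 9/(-7) = 9*(-⅐) = -9/7 ≈ -1.2857)
s(V, C) = -V*(V + (4 + V)*(C + V))/3 (s(V, C) = -V*(V + (V + 4)*(C + V))/3 = -V*(V + (4 + V)*(C + V))/3)
R = -77859/343 (R = 41*(-⅓*(-9/7)*((-9/7)² + 4*(-3) + 5*(-9/7) - 3*(-9/7))) = 41*(-⅓*(-9/7)*(81/49 - 12 - 45/7 + 27/7)) = 41*(-⅓*(-9/7)*(-633/49)) = 41*(-1899/343) = -77859/343 ≈ -226.99)
k = -77859/343 ≈ -226.99
(15 + k)/L(-18) = (15 - 77859/343)/(-18) = -72714/343*(-1/18) = 12119/1029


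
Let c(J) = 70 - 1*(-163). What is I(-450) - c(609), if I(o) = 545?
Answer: 312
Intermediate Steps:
c(J) = 233 (c(J) = 70 + 163 = 233)
I(-450) - c(609) = 545 - 1*233 = 545 - 233 = 312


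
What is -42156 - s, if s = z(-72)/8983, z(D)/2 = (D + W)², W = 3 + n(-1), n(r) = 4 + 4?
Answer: -378694790/8983 ≈ -42157.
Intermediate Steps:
n(r) = 8
W = 11 (W = 3 + 8 = 11)
z(D) = 2*(11 + D)² (z(D) = 2*(D + 11)² = 2*(11 + D)²)
s = 7442/8983 (s = (2*(11 - 72)²)/8983 = (2*(-61)²)*(1/8983) = (2*3721)*(1/8983) = 7442*(1/8983) = 7442/8983 ≈ 0.82845)
-42156 - s = -42156 - 1*7442/8983 = -42156 - 7442/8983 = -378694790/8983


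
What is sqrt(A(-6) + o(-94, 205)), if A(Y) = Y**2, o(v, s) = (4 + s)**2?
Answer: sqrt(43717) ≈ 209.09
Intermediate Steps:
sqrt(A(-6) + o(-94, 205)) = sqrt((-6)**2 + (4 + 205)**2) = sqrt(36 + 209**2) = sqrt(36 + 43681) = sqrt(43717)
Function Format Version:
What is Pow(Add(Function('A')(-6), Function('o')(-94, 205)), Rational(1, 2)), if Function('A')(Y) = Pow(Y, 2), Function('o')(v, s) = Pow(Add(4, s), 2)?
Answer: Pow(43717, Rational(1, 2)) ≈ 209.09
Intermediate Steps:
Pow(Add(Function('A')(-6), Function('o')(-94, 205)), Rational(1, 2)) = Pow(Add(Pow(-6, 2), Pow(Add(4, 205), 2)), Rational(1, 2)) = Pow(Add(36, Pow(209, 2)), Rational(1, 2)) = Pow(Add(36, 43681), Rational(1, 2)) = Pow(43717, Rational(1, 2))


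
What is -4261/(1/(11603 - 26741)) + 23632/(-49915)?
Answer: 3219668119838/49915 ≈ 6.4503e+7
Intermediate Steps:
-4261/(1/(11603 - 26741)) + 23632/(-49915) = -4261/(1/(-15138)) + 23632*(-1/49915) = -4261/(-1/15138) - 23632/49915 = -4261*(-15138) - 23632/49915 = 64503018 - 23632/49915 = 3219668119838/49915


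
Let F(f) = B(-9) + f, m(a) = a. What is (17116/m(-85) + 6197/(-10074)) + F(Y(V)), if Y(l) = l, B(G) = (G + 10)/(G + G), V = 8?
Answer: -249225871/1284435 ≈ -194.04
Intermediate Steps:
B(G) = (10 + G)/(2*G) (B(G) = (10 + G)/((2*G)) = (10 + G)*(1/(2*G)) = (10 + G)/(2*G))
F(f) = -1/18 + f (F(f) = (½)*(10 - 9)/(-9) + f = (½)*(-⅑)*1 + f = -1/18 + f)
(17116/m(-85) + 6197/(-10074)) + F(Y(V)) = (17116/(-85) + 6197/(-10074)) + (-1/18 + 8) = (17116*(-1/85) + 6197*(-1/10074)) + 143/18 = (-17116/85 - 6197/10074) + 143/18 = -172953329/856290 + 143/18 = -249225871/1284435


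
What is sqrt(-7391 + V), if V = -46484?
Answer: 5*I*sqrt(2155) ≈ 232.11*I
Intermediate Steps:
sqrt(-7391 + V) = sqrt(-7391 - 46484) = sqrt(-53875) = 5*I*sqrt(2155)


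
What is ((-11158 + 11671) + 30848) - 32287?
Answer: -926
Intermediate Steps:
((-11158 + 11671) + 30848) - 32287 = (513 + 30848) - 32287 = 31361 - 32287 = -926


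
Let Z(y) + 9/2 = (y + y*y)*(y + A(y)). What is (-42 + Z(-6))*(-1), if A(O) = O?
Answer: 813/2 ≈ 406.50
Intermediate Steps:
Z(y) = -9/2 + 2*y*(y + y²) (Z(y) = -9/2 + (y + y*y)*(y + y) = -9/2 + (y + y²)*(2*y) = -9/2 + 2*y*(y + y²))
(-42 + Z(-6))*(-1) = (-42 + (-9/2 + 2*(-6)² + 2*(-6)³))*(-1) = (-42 + (-9/2 + 2*36 + 2*(-216)))*(-1) = (-42 + (-9/2 + 72 - 432))*(-1) = (-42 - 729/2)*(-1) = -813/2*(-1) = 813/2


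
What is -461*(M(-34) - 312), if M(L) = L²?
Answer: -389084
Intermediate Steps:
-461*(M(-34) - 312) = -461*((-34)² - 312) = -461*(1156 - 312) = -461*844 = -389084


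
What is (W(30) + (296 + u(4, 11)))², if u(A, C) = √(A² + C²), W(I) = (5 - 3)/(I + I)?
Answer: 78995461/900 + 8881*√137/15 ≈ 94703.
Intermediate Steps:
W(I) = 1/I (W(I) = 2/((2*I)) = 2*(1/(2*I)) = 1/I)
(W(30) + (296 + u(4, 11)))² = (1/30 + (296 + √(4² + 11²)))² = (1/30 + (296 + √(16 + 121)))² = (1/30 + (296 + √137))² = (8881/30 + √137)²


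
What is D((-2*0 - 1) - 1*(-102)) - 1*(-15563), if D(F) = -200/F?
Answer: 1571663/101 ≈ 15561.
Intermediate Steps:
D((-2*0 - 1) - 1*(-102)) - 1*(-15563) = -200/((-2*0 - 1) - 1*(-102)) - 1*(-15563) = -200/((0 - 1) + 102) + 15563 = -200/(-1 + 102) + 15563 = -200/101 + 15563 = 1571663/101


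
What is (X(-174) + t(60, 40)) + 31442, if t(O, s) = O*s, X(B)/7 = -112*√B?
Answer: 33842 - 784*I*√174 ≈ 33842.0 - 10342.0*I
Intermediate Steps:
X(B) = -784*√B (X(B) = 7*(-112*√B) = -784*√B)
(X(-174) + t(60, 40)) + 31442 = (-784*I*√174 + 60*40) + 31442 = (-784*I*√174 + 2400) + 31442 = (2400 - 784*I*√174) + 31442 = 33842 - 784*I*√174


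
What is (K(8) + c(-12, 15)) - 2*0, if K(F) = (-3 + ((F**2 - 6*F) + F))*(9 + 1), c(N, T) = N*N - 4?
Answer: 350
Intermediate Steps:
c(N, T) = -4 + N**2 (c(N, T) = N**2 - 4 = -4 + N**2)
K(F) = -30 - 50*F + 10*F**2 (K(F) = (-3 + (F**2 - 5*F))*10 = (-3 + F**2 - 5*F)*10 = -30 - 50*F + 10*F**2)
(K(8) + c(-12, 15)) - 2*0 = ((-30 - 50*8 + 10*8**2) + (-4 + (-12)**2)) - 2*0 = ((-30 - 400 + 10*64) + (-4 + 144)) + 0 = ((-30 - 400 + 640) + 140) + 0 = (210 + 140) + 0 = 350 + 0 = 350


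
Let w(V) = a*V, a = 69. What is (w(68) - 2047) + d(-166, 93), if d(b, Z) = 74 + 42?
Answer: 2761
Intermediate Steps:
w(V) = 69*V
d(b, Z) = 116
(w(68) - 2047) + d(-166, 93) = (69*68 - 2047) + 116 = (4692 - 2047) + 116 = 2645 + 116 = 2761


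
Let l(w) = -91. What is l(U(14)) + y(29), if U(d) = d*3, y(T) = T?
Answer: -62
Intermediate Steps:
U(d) = 3*d
l(U(14)) + y(29) = -91 + 29 = -62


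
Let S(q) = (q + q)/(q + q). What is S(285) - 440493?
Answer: -440492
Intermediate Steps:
S(q) = 1 (S(q) = (2*q)/((2*q)) = (2*q)*(1/(2*q)) = 1)
S(285) - 440493 = 1 - 440493 = -440492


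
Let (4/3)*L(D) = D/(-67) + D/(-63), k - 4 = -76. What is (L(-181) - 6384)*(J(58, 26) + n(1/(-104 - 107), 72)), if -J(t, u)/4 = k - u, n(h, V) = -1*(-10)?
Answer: -17952811/7 ≈ -2.5647e+6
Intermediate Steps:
k = -72 (k = 4 - 76 = -72)
n(h, V) = 10
J(t, u) = 288 + 4*u (J(t, u) = -4*(-72 - u) = 288 + 4*u)
L(D) = -65*D/2814 (L(D) = 3*(D/(-67) + D/(-63))/4 = 3*(D*(-1/67) + D*(-1/63))/4 = 3*(-D/67 - D/63)/4 = 3*(-130*D/4221)/4 = -65*D/2814)
(L(-181) - 6384)*(J(58, 26) + n(1/(-104 - 107), 72)) = (-65/2814*(-181) - 6384)*((288 + 4*26) + 10) = (11765/2814 - 6384)*((288 + 104) + 10) = -17952811*(392 + 10)/2814 = -17952811/2814*402 = -17952811/7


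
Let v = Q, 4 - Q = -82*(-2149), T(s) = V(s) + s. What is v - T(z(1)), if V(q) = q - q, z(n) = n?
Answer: -176215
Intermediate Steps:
V(q) = 0
T(s) = s (T(s) = 0 + s = s)
Q = -176214 (Q = 4 - (-82)*(-2149) = 4 - 1*176218 = 4 - 176218 = -176214)
v = -176214
v - T(z(1)) = -176214 - 1*1 = -176214 - 1 = -176215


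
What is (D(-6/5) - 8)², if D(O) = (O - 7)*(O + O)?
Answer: 85264/625 ≈ 136.42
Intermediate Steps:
D(O) = 2*O*(-7 + O) (D(O) = (-7 + O)*(2*O) = 2*O*(-7 + O))
(D(-6/5) - 8)² = (2*(-6/5)*(-7 - 6/5) - 8)² = (2*(-6/5)*(-41/5) - 8)² = (492/25 - 8)² = (292/25)² = 85264/625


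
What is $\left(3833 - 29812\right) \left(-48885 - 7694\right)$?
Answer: $1469865841$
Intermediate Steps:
$\left(3833 - 29812\right) \left(-48885 - 7694\right) = \left(-25979\right) \left(-56579\right) = 1469865841$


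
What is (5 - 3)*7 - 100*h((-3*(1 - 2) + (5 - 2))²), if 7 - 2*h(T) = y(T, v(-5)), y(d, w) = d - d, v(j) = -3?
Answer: -336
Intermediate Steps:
y(d, w) = 0
h(T) = 7/2 (h(T) = 7/2 - ½*0 = 7/2 + 0 = 7/2)
(5 - 3)*7 - 100*h((-3*(1 - 2) + (5 - 2))²) = (5 - 3)*7 - 100*7/2 = 2*7 - 350 = 14 - 350 = -336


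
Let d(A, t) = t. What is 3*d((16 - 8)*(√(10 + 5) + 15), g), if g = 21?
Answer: 63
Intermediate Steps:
3*d((16 - 8)*(√(10 + 5) + 15), g) = 3*21 = 63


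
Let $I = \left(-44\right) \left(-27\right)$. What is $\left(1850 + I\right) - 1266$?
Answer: $1772$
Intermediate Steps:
$I = 1188$
$\left(1850 + I\right) - 1266 = \left(1850 + 1188\right) - 1266 = 3038 - 1266 = 1772$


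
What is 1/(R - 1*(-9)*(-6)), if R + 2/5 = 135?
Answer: 5/403 ≈ 0.012407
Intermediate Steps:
R = 673/5 (R = -2/5 + 135 = 673/5 ≈ 134.60)
1/(R - 1*(-9)*(-6)) = 1/(673/5 - 1*(-9)*(-6)) = 1/(673/5 + 9*(-6)) = 1/(673/5 - 54) = 1/(403/5) = 5/403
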